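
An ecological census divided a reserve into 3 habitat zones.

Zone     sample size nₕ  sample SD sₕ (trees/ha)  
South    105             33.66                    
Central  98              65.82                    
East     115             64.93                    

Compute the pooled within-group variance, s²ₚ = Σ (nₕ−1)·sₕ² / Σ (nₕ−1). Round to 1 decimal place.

3233.9

South: (105−1)·33.66² = 104·1132.9956 = 117831.5424
Central: (98−1)·65.82² = 97·4332.2724 = 420230.4228
East: (115−1)·64.93² = 114·4215.9049 = 480613.1586
Numerator = 1018675.1238; denominator = Σ(nₕ−1) = 315.
s²ₚ = 1018675.1238/315 = 3233.889... → 3233.9.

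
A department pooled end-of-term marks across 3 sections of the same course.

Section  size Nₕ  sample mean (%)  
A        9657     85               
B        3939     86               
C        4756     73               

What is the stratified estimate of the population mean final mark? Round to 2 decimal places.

N = 9657 + 3939 + 4756 = 18352.
The stratified mean weights each stratum mean by its population share Nₕ/N.
Σ Nₕx̄ₕ = 9657·85 + 3939·86 + 4756·73 = 820845 + 338754 + 347188 = 1506787.
Divide by N: 1506787 / 18352 = 82.1048... → 82.10.

82.10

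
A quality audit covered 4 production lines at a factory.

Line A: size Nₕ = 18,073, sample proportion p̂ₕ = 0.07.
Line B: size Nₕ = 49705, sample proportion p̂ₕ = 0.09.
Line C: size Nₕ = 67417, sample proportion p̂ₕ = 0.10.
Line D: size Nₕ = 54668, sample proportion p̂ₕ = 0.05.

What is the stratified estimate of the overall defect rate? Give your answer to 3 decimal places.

0.080

Wₕ = Nₕ/N with N = 189863: 0.0952, 0.2618, 0.3551, 0.2879.
p̂_st = 0.0952·0.07 + 0.2618·0.09 + 0.3551·0.10 + 0.2879·0.05 ≈ 0.08013... → 0.080.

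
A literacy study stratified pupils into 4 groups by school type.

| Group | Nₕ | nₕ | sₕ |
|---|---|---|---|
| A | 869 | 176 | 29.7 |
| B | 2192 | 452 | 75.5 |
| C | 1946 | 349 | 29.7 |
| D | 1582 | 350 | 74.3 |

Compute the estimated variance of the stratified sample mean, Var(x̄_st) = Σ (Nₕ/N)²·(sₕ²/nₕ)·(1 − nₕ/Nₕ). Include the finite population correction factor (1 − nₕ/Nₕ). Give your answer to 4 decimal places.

N = 6589. Term for each stratum: Wₕ²sₕ²/nₕ·(1−nₕ/Nₕ).
Var(x̄_st) = 0.0695207 + 1.1079145 + 0.1809240 + 0.7080888 = 2.0664481 → 2.0664.

2.0664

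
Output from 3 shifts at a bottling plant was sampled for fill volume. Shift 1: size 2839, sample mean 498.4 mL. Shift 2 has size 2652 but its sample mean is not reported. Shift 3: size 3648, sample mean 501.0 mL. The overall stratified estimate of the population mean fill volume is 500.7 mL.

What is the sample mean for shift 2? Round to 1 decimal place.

Σ Nₕx̄ₕ = N·μ, so 2652·x̄_2 = 9139·500.7 − (2839·498.4 + 3648·501.0).
= 4575897.3 − 3242605.6 = 1333291.7.
x̄_2 = 1333291.7 / 2652 = 502.750... → 502.7.

502.7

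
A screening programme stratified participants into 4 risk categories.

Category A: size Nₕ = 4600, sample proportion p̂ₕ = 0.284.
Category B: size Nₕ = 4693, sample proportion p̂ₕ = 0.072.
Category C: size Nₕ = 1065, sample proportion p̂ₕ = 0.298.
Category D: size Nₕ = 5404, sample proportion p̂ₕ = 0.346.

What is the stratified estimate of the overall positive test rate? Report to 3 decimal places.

Wₕ = Nₕ/N with N = 15762: 0.2918, 0.2977, 0.0676, 0.3428.
p̂_st = 0.2918·0.284 + 0.2977·0.072 + 0.0676·0.298 + 0.3428·0.346 ≈ 0.24308... → 0.243.

0.243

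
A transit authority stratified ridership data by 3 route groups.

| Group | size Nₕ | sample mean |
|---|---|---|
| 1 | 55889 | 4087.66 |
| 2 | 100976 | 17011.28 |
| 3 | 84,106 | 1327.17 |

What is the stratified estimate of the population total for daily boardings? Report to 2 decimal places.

2057809199.04

1: 55889·4087.66 = 228455229.74
2: 100976·17011.28 = 1717731009.28
3: 84106·1327.17 = 111622960.02
τ̂ = Σ Nₕx̄ₕ = 2057809199.04.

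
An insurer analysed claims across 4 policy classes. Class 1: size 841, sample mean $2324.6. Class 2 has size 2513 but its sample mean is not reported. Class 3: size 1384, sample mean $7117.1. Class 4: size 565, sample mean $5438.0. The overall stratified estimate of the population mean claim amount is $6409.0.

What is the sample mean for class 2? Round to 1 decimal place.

7604.2

N = 841 + 2513 + 1384 + 565 = 5303.
Overall total = μ·N = 6409.0·5303 = 33986927.
Subtract the known strata: 841·2324.6 + 1384·7117.1 + 565·5438.0 = 14877525.
Remaining total for class 2: 33986927 − 14877525 = 19109402.
Divide by its size: 19109402 / 2513 = 7604.219... → 7604.2.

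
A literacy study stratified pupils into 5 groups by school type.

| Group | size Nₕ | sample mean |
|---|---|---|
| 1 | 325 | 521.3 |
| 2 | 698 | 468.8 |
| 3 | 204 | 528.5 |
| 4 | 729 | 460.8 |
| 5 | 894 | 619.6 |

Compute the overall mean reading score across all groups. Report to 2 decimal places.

N = 325 + 698 + 204 + 729 + 894 = 2850.
The stratified mean weights each stratum mean by its population share Nₕ/N.
Σ Nₕx̄ₕ = 325·521.3 + 698·468.8 + 204·528.5 + 729·460.8 + 894·619.6 = 169422.5 + 327222.4 + 107814 + 335923.2 + 553922.4 = 1494304.5.
Divide by N: 1494304.5 / 2850 = 524.3174... → 524.32.

524.32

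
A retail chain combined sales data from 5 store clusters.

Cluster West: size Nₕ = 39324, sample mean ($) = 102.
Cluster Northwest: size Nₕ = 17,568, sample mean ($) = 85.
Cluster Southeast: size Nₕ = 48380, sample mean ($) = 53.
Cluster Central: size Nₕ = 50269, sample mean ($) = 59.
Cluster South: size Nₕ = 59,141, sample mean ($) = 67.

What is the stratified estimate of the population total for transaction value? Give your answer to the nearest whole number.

14996786

West: 39324·102 = 4011048
Northwest: 17568·85 = 1493280
Southeast: 48380·53 = 2564140
Central: 50269·59 = 2965871
South: 59141·67 = 3962447
τ̂ = Σ Nₕx̄ₕ = 14996786.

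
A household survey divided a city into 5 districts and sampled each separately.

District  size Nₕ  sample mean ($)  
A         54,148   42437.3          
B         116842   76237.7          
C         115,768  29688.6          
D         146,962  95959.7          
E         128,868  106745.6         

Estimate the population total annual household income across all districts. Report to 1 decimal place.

42501171520.8

A: 54148·42437.3 = 2297894920.4
B: 116842·76237.7 = 8907765343.4
C: 115768·29688.6 = 3436989844.8
D: 146962·95959.7 = 14102429431.4
E: 128868·106745.6 = 13756091980.8
τ̂ = Σ Nₕx̄ₕ = 42501171520.8.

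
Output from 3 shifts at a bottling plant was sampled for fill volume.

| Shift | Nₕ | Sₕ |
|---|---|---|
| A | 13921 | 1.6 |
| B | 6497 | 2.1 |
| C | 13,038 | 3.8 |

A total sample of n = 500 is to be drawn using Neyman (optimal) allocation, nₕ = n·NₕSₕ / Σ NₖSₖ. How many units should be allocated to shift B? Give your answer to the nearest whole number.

Σ NₕSₕ = 13921·1.6 + 6497·2.1 + 13038·3.8 = 85461.7.
Share for B: 13643.7/85461.7 = 0.15965.
n_B = 500 × 0.15965 = 79.823... → 80.

80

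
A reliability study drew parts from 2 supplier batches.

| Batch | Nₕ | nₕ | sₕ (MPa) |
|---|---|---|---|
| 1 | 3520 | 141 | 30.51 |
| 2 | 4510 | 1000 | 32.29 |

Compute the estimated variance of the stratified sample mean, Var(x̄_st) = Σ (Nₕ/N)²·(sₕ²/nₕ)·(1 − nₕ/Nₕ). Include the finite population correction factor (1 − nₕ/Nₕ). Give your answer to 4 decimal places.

N = 8030. Term for each stratum: Wₕ²sₕ²/nₕ·(1−nₕ/Nₕ).
Var(x̄_st) = 1.2177694 + 0.2559698 = 1.4737392 → 1.4737.

1.4737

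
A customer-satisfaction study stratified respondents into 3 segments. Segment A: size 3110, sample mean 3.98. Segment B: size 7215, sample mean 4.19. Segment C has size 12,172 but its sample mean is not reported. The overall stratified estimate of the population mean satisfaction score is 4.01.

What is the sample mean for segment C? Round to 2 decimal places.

N = 3110 + 7215 + 12172 = 22497.
Overall total = μ·N = 4.01·22497 = 90212.97.
Subtract the known strata: 3110·3.98 + 7215·4.19 = 42608.65.
Remaining total for segment C: 90212.97 − 42608.65 = 47604.32.
Divide by its size: 47604.32 / 12172 = 3.9110... → 3.91.

3.91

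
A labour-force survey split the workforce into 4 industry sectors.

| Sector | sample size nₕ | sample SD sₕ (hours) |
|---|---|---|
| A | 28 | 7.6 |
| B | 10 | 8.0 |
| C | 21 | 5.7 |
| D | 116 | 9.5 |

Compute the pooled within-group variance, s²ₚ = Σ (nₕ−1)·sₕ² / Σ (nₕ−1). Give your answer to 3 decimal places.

76.983

Degrees of freedom: 27 + 9 + 20 + 115 = 171.
Σ(nₕ−1)sₕ² = 27·57.76 + 9·64 + 20·32.49 + 115·90.25 = 13164.07.
s²ₚ = 13164.07 / 171 = 76.98287... → 76.983.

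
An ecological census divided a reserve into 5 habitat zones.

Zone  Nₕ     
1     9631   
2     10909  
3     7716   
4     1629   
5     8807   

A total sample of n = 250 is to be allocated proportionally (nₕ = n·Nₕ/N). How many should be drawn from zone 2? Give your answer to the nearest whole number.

70

Share of zone 2 = 10909/38692 = 0.28194.
Allocate 250 × 0.28194 = 70.486... → 70.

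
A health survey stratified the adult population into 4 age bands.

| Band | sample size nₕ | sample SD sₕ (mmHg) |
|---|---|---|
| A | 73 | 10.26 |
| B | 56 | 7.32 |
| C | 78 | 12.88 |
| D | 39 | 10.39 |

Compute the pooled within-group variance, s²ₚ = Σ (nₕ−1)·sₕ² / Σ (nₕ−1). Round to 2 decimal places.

113.23

A: (73−1)·10.26² = 72·105.2676 = 7579.2672
B: (56−1)·7.32² = 55·53.5824 = 2947.032
C: (78−1)·12.88² = 77·165.8944 = 12773.8688
D: (39−1)·10.39² = 38·107.9521 = 4102.1798
Numerator = 27402.3478; denominator = Σ(nₕ−1) = 242.
s²ₚ = 27402.3478/242 = 113.2328... → 113.23.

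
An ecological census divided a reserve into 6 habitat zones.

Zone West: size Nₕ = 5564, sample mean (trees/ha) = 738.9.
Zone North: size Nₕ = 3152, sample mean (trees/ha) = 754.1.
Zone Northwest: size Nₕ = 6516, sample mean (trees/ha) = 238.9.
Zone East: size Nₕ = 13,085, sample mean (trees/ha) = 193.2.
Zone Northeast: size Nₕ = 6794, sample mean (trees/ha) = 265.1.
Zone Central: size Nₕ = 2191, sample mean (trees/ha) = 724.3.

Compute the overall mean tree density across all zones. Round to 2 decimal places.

374.27

x̄_st = (Σ Nₕx̄ₕ) / (Σ Nₕ) = (5564·738.9 + 3152·754.1 + 6516·238.9 + 13085·193.2 + 6794·265.1 + 2191·724.3) / 37302
= 13960887.9 / 37302 = 374.2665... → 374.27.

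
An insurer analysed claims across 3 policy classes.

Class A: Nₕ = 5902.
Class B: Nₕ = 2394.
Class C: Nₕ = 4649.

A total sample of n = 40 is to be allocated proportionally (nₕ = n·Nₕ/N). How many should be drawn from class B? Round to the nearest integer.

N = 5902 + 2394 + 4649 = 12945.
n_B = 40·2394/12945 = 7.397... → 7.

7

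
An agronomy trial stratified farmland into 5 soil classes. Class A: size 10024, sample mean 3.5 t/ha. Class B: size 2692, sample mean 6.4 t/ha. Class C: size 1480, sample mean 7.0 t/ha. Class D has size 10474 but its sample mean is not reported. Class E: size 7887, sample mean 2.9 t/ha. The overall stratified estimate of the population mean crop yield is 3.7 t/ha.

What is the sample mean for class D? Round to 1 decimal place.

Σ Nₕx̄ₕ = N·μ, so 10474·x̄_D = 32557·3.7 − (10024·3.5 + 2692·6.4 + 1480·7.0 + 7887·2.9).
= 120460.9 − 85545.1 = 34915.8.
x̄_D = 34915.8 / 10474 = 3.334... → 3.3.

3.3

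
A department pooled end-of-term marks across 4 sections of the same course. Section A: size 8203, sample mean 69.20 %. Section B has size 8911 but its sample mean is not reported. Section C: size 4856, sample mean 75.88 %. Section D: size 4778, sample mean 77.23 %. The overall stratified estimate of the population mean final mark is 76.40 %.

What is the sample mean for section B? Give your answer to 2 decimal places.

82.87

N = 8203 + 8911 + 4856 + 4778 = 26748.
Overall total = μ·N = 76.40·26748 = 2043547.2.
Subtract the known strata: 8203·69.20 + 4856·75.88 + 4778·77.23 = 1305125.82.
Remaining total for section B: 2043547.2 − 1305125.82 = 738421.38.
Divide by its size: 738421.38 / 8911 = 82.8663... → 82.87.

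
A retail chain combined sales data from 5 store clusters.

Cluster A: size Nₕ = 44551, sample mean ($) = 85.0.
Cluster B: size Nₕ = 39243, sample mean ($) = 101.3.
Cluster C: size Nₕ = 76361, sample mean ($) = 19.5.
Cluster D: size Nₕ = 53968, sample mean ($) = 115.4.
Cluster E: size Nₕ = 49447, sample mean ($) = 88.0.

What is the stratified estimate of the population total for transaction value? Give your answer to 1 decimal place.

Estimate total by summing Nₕ·x̄ₕ over strata.
44551·85.0 + 39243·101.3 + 76361·19.5 + 53968·115.4 + 49447·88.0 = 3786835 + 3975315.9 + 1489039.5 + 6227907.2 + 4351336 = 19830433.6.

19830433.6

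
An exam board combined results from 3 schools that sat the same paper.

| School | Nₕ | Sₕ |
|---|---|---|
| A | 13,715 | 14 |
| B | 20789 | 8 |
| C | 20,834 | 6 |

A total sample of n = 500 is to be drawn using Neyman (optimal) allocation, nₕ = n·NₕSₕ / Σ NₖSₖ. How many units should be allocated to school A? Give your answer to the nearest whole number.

199

A: NₕSₕ = 13715·14 = 192010
B: NₕSₕ = 20789·8 = 166312
C: NₕSₕ = 20834·6 = 125004
Σ NₕSₕ = 483326.
n_A = 500·192010/483326 = 198.634... → 199.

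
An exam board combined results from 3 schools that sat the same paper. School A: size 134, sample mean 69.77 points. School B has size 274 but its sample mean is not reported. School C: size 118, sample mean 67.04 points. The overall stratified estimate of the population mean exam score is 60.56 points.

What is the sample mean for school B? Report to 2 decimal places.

53.27

N = 134 + 274 + 118 = 526.
Overall total = μ·N = 60.56·526 = 31854.56.
Subtract the known strata: 134·69.77 + 118·67.04 = 17259.9.
Remaining total for school B: 31854.56 − 17259.9 = 14594.66.
Divide by its size: 14594.66 / 274 = 53.2652... → 53.27.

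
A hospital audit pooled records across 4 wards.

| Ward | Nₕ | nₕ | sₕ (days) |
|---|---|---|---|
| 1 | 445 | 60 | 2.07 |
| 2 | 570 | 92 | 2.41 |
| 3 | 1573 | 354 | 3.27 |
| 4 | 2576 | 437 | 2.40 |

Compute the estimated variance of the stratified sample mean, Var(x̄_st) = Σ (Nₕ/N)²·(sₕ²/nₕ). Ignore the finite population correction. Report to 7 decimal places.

0.0073821

N = 5164. Term for each stratum: Wₕ²sₕ²/nₕ.
Var(x̄_st) = 0.0005303188 + 0.0007691721 + 0.0028027039 + 0.0032798977 = 0.0073820924 → 0.0073821.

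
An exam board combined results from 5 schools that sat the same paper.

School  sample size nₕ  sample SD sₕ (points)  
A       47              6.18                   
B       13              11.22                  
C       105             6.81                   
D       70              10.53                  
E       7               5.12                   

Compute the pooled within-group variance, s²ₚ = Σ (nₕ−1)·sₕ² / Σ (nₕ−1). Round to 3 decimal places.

67.083

Degrees of freedom: 46 + 12 + 104 + 69 + 6 = 237.
Σ(nₕ−1)sₕ² = 46·38.1924 + 12·125.8884 + 104·46.3761 + 69·110.8809 + 6·26.2144 = 15898.6941.
s²ₚ = 15898.6941 / 237 = 67.08310... → 67.083.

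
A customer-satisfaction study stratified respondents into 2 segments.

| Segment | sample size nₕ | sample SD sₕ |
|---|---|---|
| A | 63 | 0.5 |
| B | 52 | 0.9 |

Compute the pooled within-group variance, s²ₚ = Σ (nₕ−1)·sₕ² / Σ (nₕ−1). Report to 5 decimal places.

0.50274

Degrees of freedom: 62 + 51 = 113.
Σ(nₕ−1)sₕ² = 62·0.25 + 51·0.81 = 56.81.
s²ₚ = 56.81 / 113 = 0.5027434... → 0.50274.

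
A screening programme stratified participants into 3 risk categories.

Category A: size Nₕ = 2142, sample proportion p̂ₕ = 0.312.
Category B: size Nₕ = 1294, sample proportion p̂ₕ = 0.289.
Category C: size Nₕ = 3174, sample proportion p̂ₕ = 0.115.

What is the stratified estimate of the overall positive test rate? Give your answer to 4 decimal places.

0.2129

Wₕ = Nₕ/N with N = 6610: 0.3241, 0.1958, 0.4802.
p̂_st = 0.3241·0.312 + 0.1958·0.289 + 0.4802·0.115 ≈ 0.212902... → 0.2129.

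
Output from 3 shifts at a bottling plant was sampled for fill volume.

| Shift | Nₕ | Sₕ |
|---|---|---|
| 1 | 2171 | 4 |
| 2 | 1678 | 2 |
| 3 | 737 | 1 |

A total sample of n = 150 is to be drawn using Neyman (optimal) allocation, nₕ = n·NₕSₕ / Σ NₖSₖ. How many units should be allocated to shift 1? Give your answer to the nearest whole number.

102

1: NₕSₕ = 2171·4 = 8684
2: NₕSₕ = 1678·2 = 3356
3: NₕSₕ = 737·1 = 737
Σ NₕSₕ = 12777.
n_1 = 150·8684/12777 = 101.949... → 102.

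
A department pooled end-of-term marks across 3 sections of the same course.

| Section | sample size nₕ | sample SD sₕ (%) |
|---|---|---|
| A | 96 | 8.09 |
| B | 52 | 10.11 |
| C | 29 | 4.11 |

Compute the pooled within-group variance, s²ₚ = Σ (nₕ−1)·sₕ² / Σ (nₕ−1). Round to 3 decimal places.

Degrees of freedom: 95 + 51 + 28 = 174.
Σ(nₕ−1)sₕ² = 95·65.4481 + 51·102.2121 + 28·16.8921 = 11903.3654.
s²ₚ = 11903.3654 / 174 = 68.41015... → 68.410.

68.410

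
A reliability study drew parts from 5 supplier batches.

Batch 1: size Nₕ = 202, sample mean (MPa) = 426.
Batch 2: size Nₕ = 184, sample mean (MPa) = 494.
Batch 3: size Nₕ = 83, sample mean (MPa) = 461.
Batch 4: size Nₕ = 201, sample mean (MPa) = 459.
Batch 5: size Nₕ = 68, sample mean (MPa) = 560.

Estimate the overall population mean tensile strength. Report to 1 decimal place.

468.2

N = 202 + 184 + 83 + 201 + 68 = 738.
Weight each subgroup mean by Nₕ/N and sum.
Σ Nₕx̄ₕ = 202·426 + 184·494 + 83·461 + 201·459 + 68·560 = 86052 + 90896 + 38263 + 92259 + 38080 = 345550.
Divide by N: 345550 / 738 = 468.225... → 468.2.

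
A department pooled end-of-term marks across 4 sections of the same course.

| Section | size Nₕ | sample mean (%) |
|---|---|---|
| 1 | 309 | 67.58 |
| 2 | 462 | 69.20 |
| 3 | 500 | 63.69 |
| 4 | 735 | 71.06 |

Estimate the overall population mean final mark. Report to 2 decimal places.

68.26

N = 2006; weights Wₕ = Nₕ/N = (0.1540, 0.2303, 0.2493, 0.3664).
x̄_st = Σ Wₕ·x̄ₕ = 0.1540·67.58 + 0.2303·69.20 + 0.2493·63.69 + 0.3664·71.06 ≈ 68.2586...
→ 68.26.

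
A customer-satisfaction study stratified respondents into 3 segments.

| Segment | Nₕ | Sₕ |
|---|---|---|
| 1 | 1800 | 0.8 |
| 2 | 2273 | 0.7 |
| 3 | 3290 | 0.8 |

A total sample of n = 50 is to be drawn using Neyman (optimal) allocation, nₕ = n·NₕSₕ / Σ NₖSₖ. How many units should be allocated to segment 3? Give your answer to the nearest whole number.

1: NₕSₕ = 1800·0.8 = 1440
2: NₕSₕ = 2273·0.7 = 1591.1
3: NₕSₕ = 3290·0.8 = 2632
Σ NₕSₕ = 5663.1.
n_3 = 50·2632/5663.1 = 23.238... → 23.

23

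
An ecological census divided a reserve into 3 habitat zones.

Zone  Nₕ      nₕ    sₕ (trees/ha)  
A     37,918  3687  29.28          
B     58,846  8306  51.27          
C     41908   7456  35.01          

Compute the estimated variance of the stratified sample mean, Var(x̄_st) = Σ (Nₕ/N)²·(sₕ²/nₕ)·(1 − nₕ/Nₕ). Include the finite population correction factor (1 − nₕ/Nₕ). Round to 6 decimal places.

N = 138672; Wₕ = Nₕ/N.
zone A: (37918/138672)²·29.28²/3687·(1 − 3687/37918) = 0.015694824
zone B: (58846/138672)²·51.27²/8306·(1 − 8306/58846) = 0.048945113
zone C: (41908/138672)²·35.01²/7456·(1 − 7456/41908) = 0.012342756
Sum = 0.076982693 → 0.076983.

0.076983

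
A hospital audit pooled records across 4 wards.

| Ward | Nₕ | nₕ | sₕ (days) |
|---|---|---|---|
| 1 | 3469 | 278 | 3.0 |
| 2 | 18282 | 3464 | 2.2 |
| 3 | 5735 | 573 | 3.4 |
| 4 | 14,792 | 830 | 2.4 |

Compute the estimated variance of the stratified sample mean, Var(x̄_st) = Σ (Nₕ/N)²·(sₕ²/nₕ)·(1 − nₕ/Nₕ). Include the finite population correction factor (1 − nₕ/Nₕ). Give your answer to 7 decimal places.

0.0015482

N = 42278; Wₕ = Nₕ/N.
ward 1: (3469/42278)²·3.0²/278·(1 − 278/3469) = 0.0002004933
ward 2: (18282/42278)²·2.2²/3464·(1 − 3464/18282) = 0.0002117639
ward 3: (5735/42278)²·3.4²/573·(1 − 573/5735) = 0.0003341379
ward 4: (14792/42278)²·2.4²/830·(1 − 830/14792) = 0.0008018443
Sum = 0.0015482395 → 0.0015482.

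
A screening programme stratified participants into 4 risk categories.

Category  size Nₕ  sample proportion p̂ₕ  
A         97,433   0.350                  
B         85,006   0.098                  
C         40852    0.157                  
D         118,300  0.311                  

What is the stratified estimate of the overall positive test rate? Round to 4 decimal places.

N = 97433 + 85006 + 40852 + 118300 = 341591.
Overall proportion = Σ (Nₕ/N)·p̂ₕ.
Σ Nₕp̂ₕ = 34101.55 + 8330.588 + 6413.764 + 36791.3 = 85637.202.
85637.202 / 341591 = 0.250701... → 0.2507.

0.2507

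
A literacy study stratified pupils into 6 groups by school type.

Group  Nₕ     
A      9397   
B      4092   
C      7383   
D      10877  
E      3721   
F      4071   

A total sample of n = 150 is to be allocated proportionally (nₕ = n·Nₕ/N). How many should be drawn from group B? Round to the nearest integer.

Share of group B = 4092/39541 = 0.10349.
Allocate 150 × 0.10349 = 15.523... → 16.

16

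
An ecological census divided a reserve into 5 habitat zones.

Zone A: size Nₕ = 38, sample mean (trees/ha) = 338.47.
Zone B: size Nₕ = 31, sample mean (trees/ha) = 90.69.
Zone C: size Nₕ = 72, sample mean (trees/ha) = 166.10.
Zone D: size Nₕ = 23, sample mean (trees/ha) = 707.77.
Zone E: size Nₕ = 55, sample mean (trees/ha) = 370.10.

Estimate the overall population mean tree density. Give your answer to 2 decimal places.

293.46

x̄_st = (Σ Nₕx̄ₕ) / (Σ Nₕ) = (38·338.47 + 31·90.69 + 72·166.10 + 23·707.77 + 55·370.10) / 219
= 64266.66 / 219 = 293.4551... → 293.46.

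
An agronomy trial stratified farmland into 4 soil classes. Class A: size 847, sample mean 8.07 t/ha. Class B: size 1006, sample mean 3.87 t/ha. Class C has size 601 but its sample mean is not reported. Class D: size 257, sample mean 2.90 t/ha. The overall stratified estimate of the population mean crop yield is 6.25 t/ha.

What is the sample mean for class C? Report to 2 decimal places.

9.10

N = 847 + 1006 + 601 + 257 = 2711.
Overall total = μ·N = 6.25·2711 = 16943.75.
Subtract the known strata: 847·8.07 + 1006·3.87 + 257·2.90 = 11473.81.
Remaining total for class C: 16943.75 − 11473.81 = 5469.94.
Divide by its size: 5469.94 / 601 = 9.1014... → 9.10.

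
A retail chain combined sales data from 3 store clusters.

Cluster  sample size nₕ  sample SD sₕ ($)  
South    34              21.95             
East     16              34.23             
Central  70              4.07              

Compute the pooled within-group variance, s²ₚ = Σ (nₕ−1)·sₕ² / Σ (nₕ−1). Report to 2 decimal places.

Degrees of freedom: 33 + 15 + 69 = 117.
Σ(nₕ−1)sₕ² = 33·481.8025 + 15·1171.6929 + 69·16.5649 = 34617.8541.
s²ₚ = 34617.8541 / 117 = 295.8791... → 295.88.

295.88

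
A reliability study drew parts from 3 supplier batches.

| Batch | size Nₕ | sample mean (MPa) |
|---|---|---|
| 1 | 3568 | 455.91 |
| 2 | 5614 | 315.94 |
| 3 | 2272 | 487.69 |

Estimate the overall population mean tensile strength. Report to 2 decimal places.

393.61

x̄_st = (Σ Nₕx̄ₕ) / (Σ Nₕ) = (3568·455.91 + 5614·315.94 + 2272·487.69) / 11454
= 4508405.72 / 11454 = 393.6097... → 393.61.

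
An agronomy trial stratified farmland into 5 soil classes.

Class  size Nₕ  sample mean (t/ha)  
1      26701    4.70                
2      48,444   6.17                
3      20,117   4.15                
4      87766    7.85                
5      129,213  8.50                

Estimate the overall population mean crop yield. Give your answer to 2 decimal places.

7.35

N = 26701 + 48444 + 20117 + 87766 + 129213 = 312241.
The stratified mean weights each stratum mean by its population share Nₕ/N.
Σ Nₕx̄ₕ = 26701·4.70 + 48444·6.17 + 20117·4.15 + 87766·7.85 + 129213·8.50 = 125494.7 + 298899.48 + 83485.55 + 688963.1 + 1098310.5 = 2295153.33.
Divide by N: 2295153.33 / 312241 = 7.3506... → 7.35.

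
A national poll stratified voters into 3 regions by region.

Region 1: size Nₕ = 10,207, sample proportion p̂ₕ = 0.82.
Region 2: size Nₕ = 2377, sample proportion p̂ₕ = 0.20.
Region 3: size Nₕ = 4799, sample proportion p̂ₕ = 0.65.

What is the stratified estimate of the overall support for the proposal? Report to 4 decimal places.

0.6883

Wₕ = Nₕ/N with N = 17383: 0.5872, 0.1367, 0.2761.
p̂_st = 0.5872·0.82 + 0.1367·0.20 + 0.2761·0.65 ≈ 0.688287... → 0.6883.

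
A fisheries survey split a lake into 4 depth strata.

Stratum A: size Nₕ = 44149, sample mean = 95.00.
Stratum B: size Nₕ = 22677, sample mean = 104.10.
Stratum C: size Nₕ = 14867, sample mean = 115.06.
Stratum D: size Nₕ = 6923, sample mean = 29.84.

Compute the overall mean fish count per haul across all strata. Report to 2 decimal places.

x̄_st = (Σ Nₕx̄ₕ) / (Σ Nₕ) = (44149·95.00 + 22677·104.10 + 14867·115.06 + 6923·29.84) / 88616
= 8472010.04 / 88616 = 95.6036... → 95.60.

95.60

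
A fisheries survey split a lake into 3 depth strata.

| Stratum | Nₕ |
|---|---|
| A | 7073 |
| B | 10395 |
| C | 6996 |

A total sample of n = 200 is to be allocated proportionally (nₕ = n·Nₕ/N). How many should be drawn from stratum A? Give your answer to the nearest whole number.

N = 7073 + 10395 + 6996 = 24464.
n_A = 200·7073/24464 = 57.824... → 58.

58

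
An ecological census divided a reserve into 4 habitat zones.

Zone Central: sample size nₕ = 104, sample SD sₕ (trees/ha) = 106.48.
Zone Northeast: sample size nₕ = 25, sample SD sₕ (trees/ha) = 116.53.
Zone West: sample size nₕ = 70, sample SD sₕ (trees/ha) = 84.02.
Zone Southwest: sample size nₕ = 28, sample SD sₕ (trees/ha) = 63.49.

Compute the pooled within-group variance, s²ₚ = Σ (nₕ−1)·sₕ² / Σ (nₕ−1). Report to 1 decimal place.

9370.6

Degrees of freedom: 103 + 24 + 69 + 27 = 223.
Σ(nₕ−1)sₕ² = 103·11337.9904 + 24·13579.2409 + 69·7059.3604 + 27·4030.9801 = 2089647.1231.
s²ₚ = 2089647.1231 / 223 = 9370.615... → 9370.6.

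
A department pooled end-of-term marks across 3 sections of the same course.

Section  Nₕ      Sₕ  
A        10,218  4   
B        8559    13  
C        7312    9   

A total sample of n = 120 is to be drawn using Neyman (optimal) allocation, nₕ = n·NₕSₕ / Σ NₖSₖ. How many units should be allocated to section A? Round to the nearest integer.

A: NₕSₕ = 10218·4 = 40872
B: NₕSₕ = 8559·13 = 111267
C: NₕSₕ = 7312·9 = 65808
Σ NₕSₕ = 217947.
n_A = 120·40872/217947 = 22.504... → 23.

23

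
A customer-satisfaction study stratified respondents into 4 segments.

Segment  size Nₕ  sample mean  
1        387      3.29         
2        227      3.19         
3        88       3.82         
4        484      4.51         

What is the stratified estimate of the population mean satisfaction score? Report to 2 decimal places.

3.81

N = 1186; weights Wₕ = Nₕ/N = (0.3263, 0.1914, 0.0742, 0.4081).
x̄_st = Σ Wₕ·x̄ₕ = 0.3263·3.29 + 0.1914·3.19 + 0.0742·3.82 + 0.4081·4.51 ≈ 3.8081...
→ 3.81.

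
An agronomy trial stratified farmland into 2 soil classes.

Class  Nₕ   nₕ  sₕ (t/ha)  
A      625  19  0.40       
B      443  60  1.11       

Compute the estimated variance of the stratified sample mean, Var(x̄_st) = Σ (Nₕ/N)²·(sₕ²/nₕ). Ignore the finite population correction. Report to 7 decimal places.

0.0064171

N = 1068; Wₕ = Nₕ/N.
class A: (625/1068)²·0.40²/19 = 0.0028839247
class B: (443/1068)²·1.11²/60 = 0.0035331303
Sum = 0.0064170550 → 0.0064171.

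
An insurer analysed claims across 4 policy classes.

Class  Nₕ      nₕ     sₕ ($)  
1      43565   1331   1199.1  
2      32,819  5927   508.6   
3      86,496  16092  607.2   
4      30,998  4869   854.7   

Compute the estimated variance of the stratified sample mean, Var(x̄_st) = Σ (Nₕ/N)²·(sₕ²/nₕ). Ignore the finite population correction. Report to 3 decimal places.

N = 193878. Term for each stratum: Wₕ²sₕ²/nₕ.
Var(x̄_st) = 54.544520 + 1.250580 + 4.560248 + 3.835287 = 64.190636 → 64.191.

64.191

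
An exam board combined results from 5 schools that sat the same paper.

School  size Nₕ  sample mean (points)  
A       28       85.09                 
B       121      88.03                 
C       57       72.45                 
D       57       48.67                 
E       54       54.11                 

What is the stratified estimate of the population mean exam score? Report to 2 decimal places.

N = 28 + 121 + 57 + 57 + 54 = 317.
The stratified mean weights each stratum mean by its population share Nₕ/N.
Σ Nₕx̄ₕ = 28·85.09 + 121·88.03 + 57·72.45 + 57·48.67 + 54·54.11 = 2382.52 + 10651.63 + 4129.65 + 2774.19 + 2921.94 = 22859.93.
Divide by N: 22859.93 / 317 = 72.1133... → 72.11.

72.11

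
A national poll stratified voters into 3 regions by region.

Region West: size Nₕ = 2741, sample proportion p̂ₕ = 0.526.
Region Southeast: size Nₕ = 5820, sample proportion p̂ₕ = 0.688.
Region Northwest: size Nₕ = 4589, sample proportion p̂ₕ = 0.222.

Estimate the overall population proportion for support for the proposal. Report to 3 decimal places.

Wₕ = Nₕ/N with N = 13150: 0.2084, 0.4426, 0.3490.
p̂_st = 0.2084·0.526 + 0.4426·0.688 + 0.3490·0.222 ≈ 0.49161... → 0.492.

0.492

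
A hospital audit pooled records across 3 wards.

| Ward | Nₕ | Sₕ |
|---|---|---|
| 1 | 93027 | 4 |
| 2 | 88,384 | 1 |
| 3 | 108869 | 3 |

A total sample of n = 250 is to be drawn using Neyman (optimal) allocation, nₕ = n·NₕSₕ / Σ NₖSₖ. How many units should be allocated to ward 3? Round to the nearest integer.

104

1: NₕSₕ = 93027·4 = 372108
2: NₕSₕ = 88384·1 = 88384
3: NₕSₕ = 108869·3 = 326607
Σ NₕSₕ = 787099.
n_3 = 250·326607/787099 = 103.738... → 104.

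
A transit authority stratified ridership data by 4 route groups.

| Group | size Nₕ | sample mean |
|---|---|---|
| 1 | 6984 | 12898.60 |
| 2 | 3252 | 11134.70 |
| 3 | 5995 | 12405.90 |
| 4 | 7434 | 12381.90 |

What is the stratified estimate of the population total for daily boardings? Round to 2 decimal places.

292714281.90

Estimate total by summing Nₕ·x̄ₕ over strata.
6984·12898.60 + 3252·11134.70 + 5995·12405.90 + 7434·12381.90 = 90083822.4 + 36210044.4 + 74373370.5 + 92047044.6 = 292714281.90.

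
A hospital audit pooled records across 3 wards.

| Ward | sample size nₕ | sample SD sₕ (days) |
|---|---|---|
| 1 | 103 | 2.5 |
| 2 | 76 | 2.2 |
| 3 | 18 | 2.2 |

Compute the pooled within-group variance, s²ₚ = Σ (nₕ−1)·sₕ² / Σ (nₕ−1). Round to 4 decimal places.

5.5813

1: (103−1)·2.5² = 102·6.25 = 637.5
2: (76−1)·2.2² = 75·4.84 = 363
3: (18−1)·2.2² = 17·4.84 = 82.28
Numerator = 1082.78; denominator = Σ(nₕ−1) = 194.
s²ₚ = 1082.78/194 = 5.581340... → 5.5813.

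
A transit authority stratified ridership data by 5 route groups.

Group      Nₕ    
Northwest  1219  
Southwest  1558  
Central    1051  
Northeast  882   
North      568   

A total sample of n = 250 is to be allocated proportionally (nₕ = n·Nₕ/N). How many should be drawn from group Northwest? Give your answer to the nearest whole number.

Share of group Northwest = 1219/5278 = 0.23096.
Allocate 250 × 0.23096 = 57.740... → 58.

58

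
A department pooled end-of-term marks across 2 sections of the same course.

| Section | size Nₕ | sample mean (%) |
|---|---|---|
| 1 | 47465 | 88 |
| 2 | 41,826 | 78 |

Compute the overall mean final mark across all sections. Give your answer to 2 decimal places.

83.32

N = 89291; weights Wₕ = Nₕ/N = (0.5316, 0.4684).
x̄_st = Σ Wₕ·x̄ₕ = 0.5316·88 + 0.4684·78 ≈ 83.3158...
→ 83.32.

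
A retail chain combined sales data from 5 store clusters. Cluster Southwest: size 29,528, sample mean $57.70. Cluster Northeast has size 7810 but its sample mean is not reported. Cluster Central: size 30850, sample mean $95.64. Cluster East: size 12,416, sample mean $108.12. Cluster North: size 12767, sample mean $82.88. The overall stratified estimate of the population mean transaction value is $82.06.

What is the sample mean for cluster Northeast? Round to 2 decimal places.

N = 29528 + 7810 + 30850 + 12416 + 12767 = 93371.
Overall total = μ·N = 82.06·93371 = 7662024.26.
Subtract the known strata: 29528·57.70 + 30850·95.64 + 12416·108.12 + 12767·82.88 = 7054806.48.
Remaining total for cluster Northeast: 7662024.26 − 7054806.48 = 607217.78.
Divide by its size: 607217.78 / 7810 = 77.7488... → 77.75.

77.75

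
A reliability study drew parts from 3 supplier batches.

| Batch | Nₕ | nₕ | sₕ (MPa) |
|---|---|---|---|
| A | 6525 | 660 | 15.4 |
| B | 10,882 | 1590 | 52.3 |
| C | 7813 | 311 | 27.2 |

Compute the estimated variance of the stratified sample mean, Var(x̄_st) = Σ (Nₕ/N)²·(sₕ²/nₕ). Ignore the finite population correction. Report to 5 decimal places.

0.57264

N = 25220. Term for each stratum: Wₕ²sₕ²/nₕ.
Var(x̄_st) = 0.02405295 + 0.32028274 + 0.22830893 = 0.57264462 → 0.57264.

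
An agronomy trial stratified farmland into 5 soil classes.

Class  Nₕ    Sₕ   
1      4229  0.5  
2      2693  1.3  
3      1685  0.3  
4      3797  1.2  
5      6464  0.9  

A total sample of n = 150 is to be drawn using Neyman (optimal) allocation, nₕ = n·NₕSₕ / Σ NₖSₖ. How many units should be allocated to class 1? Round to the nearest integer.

19

1: NₕSₕ = 4229·0.5 = 2114.5
2: NₕSₕ = 2693·1.3 = 3500.9
3: NₕSₕ = 1685·0.3 = 505.5
4: NₕSₕ = 3797·1.2 = 4556.4
5: NₕSₕ = 6464·0.9 = 5817.6
Σ NₕSₕ = 16494.9.
n_1 = 150·2114.5/16494.9 = 19.229... → 19.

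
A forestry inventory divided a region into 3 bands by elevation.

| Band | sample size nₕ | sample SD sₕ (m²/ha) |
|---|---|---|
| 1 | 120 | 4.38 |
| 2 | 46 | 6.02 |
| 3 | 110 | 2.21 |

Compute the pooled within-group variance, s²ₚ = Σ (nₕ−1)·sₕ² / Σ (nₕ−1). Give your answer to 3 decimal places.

16.286

Degrees of freedom: 119 + 45 + 109 = 273.
Σ(nₕ−1)sₕ² = 119·19.1844 + 45·36.2404 + 109·4.8841 = 4446.1285.
s²ₚ = 4446.1285 / 273 = 16.28618... → 16.286.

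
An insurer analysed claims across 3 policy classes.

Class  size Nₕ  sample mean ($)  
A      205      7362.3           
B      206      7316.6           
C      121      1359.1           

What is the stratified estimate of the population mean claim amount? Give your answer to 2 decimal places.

5979.21

x̄_st = (Σ Nₕx̄ₕ) / (Σ Nₕ) = (205·7362.3 + 206·7316.6 + 121·1359.1) / 532
= 3180942.2 / 532 = 5979.2147... → 5979.21.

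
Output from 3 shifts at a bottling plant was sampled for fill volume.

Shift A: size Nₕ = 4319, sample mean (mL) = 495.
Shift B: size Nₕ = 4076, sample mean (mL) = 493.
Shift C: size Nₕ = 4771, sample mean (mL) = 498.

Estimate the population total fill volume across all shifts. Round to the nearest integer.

6523331

A: 4319·495 = 2137905
B: 4076·493 = 2009468
C: 4771·498 = 2375958
τ̂ = Σ Nₕx̄ₕ = 6523331.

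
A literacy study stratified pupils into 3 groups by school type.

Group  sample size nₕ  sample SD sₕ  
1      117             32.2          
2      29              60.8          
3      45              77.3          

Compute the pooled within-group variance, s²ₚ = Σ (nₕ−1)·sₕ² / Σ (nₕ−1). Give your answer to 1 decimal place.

2588.8

1: (117−1)·32.2² = 116·1036.84 = 120273.44
2: (29−1)·60.8² = 28·3696.64 = 103505.92
3: (45−1)·77.3² = 44·5975.29 = 262912.76
Numerator = 486692.12; denominator = Σ(nₕ−1) = 188.
s²ₚ = 486692.12/188 = 2588.788... → 2588.8.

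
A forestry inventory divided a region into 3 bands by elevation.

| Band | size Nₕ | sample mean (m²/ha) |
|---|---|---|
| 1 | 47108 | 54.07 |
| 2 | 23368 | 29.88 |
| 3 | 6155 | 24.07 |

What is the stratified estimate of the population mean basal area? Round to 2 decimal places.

44.28

x̄_st = (Σ Nₕx̄ₕ) / (Σ Nₕ) = (47108·54.07 + 23368·29.88 + 6155·24.07) / 76631
= 3393516.25 / 76631 = 44.2839... → 44.28.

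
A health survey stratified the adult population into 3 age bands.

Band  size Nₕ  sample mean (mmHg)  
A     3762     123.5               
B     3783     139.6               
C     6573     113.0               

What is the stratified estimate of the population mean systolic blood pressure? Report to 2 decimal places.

122.93

N = 14118; weights Wₕ = Nₕ/N = (0.2665, 0.2680, 0.4656).
x̄_st = Σ Wₕ·x̄ₕ = 0.2665·123.5 + 0.2680·139.6 + 0.4656·113.0 ≈ 122.9255...
→ 122.93.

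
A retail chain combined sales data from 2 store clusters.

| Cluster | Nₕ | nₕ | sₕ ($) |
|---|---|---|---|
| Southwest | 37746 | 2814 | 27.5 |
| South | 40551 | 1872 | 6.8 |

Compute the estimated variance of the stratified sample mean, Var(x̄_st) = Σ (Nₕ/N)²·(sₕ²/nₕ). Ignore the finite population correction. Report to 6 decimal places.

N = 78297. Term for each stratum: Wₕ²sₕ²/nₕ.
Var(x̄_st) = 0.062458697 + 0.006625595 = 0.069084292 → 0.069084.

0.069084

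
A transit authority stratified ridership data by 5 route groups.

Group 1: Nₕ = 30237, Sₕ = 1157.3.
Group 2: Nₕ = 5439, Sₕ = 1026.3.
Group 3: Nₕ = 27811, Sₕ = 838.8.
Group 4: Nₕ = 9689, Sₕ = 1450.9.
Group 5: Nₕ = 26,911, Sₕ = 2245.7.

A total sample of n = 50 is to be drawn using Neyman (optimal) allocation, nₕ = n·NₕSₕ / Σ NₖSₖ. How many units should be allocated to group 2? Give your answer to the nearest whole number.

1: NₕSₕ = 30237·1157.3 = 34993280.1
2: NₕSₕ = 5439·1026.3 = 5582045.7
3: NₕSₕ = 27811·838.8 = 23327866.8
4: NₕSₕ = 9689·1450.9 = 14057770.1
5: NₕSₕ = 26911·2245.7 = 60434032.7
Σ NₕSₕ = 138394995.4.
n_2 = 50·5582045.7/138394995.4 = 2.017... → 2.

2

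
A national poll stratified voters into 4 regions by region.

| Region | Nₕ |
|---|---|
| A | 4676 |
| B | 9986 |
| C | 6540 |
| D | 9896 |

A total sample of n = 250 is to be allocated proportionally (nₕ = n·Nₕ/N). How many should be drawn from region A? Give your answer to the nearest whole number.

Share of region A = 4676/31098 = 0.15036.
Allocate 250 × 0.15036 = 37.591... → 38.

38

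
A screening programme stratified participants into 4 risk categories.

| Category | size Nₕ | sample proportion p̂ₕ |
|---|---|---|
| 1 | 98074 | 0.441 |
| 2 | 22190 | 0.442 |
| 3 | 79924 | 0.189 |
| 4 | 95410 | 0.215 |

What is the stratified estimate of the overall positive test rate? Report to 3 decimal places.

Wₕ = Nₕ/N with N = 295598: 0.3318, 0.0751, 0.2704, 0.3228.
p̂_st = 0.3318·0.441 + 0.0751·0.442 + 0.2704·0.189 + 0.3228·0.215 ≈ 0.29999... → 0.300.

0.300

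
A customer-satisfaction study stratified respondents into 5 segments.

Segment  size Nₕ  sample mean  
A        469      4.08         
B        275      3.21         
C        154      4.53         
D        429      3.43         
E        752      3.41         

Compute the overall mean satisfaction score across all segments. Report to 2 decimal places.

3.62

N = 2079; weights Wₕ = Nₕ/N = (0.2256, 0.1323, 0.0741, 0.2063, 0.3617).
x̄_st = Σ Wₕ·x̄ₕ = 0.2256·4.08 + 0.1323·3.21 + 0.0741·4.53 + 0.2063·3.43 + 0.3617·3.41 ≈ 3.6218...
→ 3.62.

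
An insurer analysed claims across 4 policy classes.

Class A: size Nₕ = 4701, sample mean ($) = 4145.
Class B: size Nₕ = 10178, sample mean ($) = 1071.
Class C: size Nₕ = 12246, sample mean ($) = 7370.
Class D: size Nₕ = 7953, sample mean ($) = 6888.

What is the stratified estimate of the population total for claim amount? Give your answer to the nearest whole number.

175419567

Population total = Σ Nₕ·x̄ₕ (each stratum's size times its mean).
4701·4145 + 10178·1071 + 12246·7370 + 7953·6888 = 19485645 + 10900638 + 90253020 + 54780264 = 175419567.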